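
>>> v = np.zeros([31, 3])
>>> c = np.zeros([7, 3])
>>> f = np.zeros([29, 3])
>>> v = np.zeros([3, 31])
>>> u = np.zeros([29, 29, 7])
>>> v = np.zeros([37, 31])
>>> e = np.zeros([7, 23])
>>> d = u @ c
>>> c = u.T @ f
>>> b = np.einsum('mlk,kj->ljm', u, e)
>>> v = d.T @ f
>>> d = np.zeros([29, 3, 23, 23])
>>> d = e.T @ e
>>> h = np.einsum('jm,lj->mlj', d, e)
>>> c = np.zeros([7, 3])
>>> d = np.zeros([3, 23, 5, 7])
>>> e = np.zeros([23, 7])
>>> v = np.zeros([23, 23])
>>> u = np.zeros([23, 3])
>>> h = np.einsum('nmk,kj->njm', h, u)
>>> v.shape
(23, 23)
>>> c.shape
(7, 3)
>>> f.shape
(29, 3)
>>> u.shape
(23, 3)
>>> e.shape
(23, 7)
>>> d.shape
(3, 23, 5, 7)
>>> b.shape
(29, 23, 29)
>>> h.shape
(23, 3, 7)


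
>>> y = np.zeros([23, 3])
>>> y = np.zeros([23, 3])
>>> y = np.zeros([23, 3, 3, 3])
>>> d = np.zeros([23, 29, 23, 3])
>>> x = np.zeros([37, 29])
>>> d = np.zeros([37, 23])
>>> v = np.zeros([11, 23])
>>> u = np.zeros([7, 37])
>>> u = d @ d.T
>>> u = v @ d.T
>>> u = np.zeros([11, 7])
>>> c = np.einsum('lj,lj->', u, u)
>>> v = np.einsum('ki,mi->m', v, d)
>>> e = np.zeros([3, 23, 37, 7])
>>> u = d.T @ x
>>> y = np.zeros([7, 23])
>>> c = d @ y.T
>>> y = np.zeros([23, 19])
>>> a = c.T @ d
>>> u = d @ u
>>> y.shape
(23, 19)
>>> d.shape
(37, 23)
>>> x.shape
(37, 29)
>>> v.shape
(37,)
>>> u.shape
(37, 29)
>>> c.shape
(37, 7)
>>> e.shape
(3, 23, 37, 7)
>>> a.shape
(7, 23)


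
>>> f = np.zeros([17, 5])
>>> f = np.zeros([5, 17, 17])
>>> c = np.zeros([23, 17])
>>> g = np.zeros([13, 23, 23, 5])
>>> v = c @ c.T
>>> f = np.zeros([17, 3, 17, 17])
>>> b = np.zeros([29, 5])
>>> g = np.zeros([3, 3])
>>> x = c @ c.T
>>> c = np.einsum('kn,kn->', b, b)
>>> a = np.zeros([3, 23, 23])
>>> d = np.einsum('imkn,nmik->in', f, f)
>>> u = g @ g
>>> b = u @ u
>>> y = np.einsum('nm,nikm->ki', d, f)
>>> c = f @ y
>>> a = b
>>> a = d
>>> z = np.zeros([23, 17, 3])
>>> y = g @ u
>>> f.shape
(17, 3, 17, 17)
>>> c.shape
(17, 3, 17, 3)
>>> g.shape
(3, 3)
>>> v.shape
(23, 23)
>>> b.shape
(3, 3)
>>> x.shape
(23, 23)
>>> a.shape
(17, 17)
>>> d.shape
(17, 17)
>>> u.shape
(3, 3)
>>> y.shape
(3, 3)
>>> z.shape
(23, 17, 3)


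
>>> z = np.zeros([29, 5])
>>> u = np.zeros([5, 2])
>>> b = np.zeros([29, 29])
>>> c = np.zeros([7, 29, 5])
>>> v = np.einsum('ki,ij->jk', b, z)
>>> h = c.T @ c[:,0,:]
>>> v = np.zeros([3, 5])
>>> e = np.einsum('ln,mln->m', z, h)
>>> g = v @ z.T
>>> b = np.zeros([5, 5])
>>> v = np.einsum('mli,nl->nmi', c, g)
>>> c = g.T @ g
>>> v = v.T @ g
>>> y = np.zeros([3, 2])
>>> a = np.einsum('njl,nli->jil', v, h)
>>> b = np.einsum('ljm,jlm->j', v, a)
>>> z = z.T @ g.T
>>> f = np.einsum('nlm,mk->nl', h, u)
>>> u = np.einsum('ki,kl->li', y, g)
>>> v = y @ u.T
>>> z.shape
(5, 3)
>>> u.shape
(29, 2)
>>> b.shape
(7,)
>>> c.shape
(29, 29)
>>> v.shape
(3, 29)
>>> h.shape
(5, 29, 5)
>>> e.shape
(5,)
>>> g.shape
(3, 29)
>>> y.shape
(3, 2)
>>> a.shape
(7, 5, 29)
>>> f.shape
(5, 29)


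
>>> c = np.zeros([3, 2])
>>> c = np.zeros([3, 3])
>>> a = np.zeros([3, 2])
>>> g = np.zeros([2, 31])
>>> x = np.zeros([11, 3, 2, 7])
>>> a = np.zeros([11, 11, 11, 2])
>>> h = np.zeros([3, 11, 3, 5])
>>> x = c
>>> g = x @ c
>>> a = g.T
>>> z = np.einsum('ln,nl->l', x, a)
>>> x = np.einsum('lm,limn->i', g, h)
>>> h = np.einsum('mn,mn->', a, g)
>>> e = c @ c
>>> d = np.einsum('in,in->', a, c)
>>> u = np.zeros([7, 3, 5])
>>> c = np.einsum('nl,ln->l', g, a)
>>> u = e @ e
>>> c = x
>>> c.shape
(11,)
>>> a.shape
(3, 3)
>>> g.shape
(3, 3)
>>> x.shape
(11,)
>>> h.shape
()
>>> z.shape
(3,)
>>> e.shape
(3, 3)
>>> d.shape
()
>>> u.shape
(3, 3)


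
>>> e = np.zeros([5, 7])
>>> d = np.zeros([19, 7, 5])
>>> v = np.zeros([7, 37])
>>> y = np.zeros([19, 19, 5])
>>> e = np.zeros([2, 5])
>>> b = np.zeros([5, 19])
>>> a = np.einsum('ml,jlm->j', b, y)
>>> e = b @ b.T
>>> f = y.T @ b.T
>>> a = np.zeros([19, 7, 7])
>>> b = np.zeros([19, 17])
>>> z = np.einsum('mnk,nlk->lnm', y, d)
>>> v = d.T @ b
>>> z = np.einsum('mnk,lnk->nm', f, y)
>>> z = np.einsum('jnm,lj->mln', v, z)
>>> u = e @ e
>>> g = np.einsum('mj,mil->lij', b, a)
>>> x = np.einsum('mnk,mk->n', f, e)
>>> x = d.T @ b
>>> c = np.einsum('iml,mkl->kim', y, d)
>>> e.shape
(5, 5)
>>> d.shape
(19, 7, 5)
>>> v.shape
(5, 7, 17)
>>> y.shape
(19, 19, 5)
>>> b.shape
(19, 17)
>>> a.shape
(19, 7, 7)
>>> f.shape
(5, 19, 5)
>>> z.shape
(17, 19, 7)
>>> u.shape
(5, 5)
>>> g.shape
(7, 7, 17)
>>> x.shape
(5, 7, 17)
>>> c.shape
(7, 19, 19)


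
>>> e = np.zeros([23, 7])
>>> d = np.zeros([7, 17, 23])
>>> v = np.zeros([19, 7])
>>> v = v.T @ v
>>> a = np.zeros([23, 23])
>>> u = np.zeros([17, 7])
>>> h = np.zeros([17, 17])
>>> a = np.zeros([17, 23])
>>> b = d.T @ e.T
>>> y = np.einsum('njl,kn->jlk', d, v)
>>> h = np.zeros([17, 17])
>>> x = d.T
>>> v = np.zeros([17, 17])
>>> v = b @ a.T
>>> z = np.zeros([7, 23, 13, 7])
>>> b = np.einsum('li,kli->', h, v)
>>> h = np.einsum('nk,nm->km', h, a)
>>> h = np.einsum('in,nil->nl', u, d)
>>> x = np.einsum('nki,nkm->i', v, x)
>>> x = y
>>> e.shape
(23, 7)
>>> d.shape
(7, 17, 23)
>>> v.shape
(23, 17, 17)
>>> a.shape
(17, 23)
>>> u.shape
(17, 7)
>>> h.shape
(7, 23)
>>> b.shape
()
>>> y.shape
(17, 23, 7)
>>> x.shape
(17, 23, 7)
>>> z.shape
(7, 23, 13, 7)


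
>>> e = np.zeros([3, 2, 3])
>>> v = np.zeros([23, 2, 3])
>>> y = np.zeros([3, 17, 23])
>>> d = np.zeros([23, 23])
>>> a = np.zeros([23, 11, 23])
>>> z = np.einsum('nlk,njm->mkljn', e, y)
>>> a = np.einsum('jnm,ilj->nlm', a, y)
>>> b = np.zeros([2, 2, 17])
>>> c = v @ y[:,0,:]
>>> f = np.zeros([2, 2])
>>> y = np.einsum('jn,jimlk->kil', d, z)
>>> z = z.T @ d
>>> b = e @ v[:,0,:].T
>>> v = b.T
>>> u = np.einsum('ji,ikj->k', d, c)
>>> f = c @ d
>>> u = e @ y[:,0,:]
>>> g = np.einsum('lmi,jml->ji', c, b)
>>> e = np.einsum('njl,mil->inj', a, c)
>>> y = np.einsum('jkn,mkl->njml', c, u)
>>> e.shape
(2, 11, 17)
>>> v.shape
(23, 2, 3)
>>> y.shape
(23, 23, 3, 17)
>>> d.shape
(23, 23)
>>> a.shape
(11, 17, 23)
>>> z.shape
(3, 17, 2, 3, 23)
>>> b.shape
(3, 2, 23)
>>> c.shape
(23, 2, 23)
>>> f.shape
(23, 2, 23)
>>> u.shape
(3, 2, 17)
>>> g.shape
(3, 23)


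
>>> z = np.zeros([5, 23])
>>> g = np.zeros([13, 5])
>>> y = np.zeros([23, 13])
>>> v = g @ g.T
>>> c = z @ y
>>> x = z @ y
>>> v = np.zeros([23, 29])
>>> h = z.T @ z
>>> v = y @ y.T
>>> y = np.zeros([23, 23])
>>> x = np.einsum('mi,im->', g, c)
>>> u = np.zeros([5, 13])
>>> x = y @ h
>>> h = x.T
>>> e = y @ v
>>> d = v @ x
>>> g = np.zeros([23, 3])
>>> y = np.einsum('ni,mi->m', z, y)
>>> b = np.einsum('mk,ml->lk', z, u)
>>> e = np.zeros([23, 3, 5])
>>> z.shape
(5, 23)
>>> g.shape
(23, 3)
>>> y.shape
(23,)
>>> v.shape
(23, 23)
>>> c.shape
(5, 13)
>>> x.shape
(23, 23)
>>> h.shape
(23, 23)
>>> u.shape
(5, 13)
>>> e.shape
(23, 3, 5)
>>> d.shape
(23, 23)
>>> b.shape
(13, 23)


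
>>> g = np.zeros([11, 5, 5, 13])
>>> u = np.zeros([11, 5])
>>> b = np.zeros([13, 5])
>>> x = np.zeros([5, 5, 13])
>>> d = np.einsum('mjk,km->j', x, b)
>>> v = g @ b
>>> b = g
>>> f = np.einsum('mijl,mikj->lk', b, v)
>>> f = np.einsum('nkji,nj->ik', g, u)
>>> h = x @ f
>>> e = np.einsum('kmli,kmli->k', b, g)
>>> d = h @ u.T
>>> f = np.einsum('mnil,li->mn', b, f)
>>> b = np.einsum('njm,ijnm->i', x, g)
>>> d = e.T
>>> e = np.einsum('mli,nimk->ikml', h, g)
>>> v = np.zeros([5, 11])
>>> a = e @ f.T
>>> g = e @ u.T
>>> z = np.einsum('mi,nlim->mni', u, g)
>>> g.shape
(5, 13, 5, 11)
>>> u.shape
(11, 5)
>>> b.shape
(11,)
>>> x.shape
(5, 5, 13)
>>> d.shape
(11,)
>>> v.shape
(5, 11)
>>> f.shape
(11, 5)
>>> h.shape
(5, 5, 5)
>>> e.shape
(5, 13, 5, 5)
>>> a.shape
(5, 13, 5, 11)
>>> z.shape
(11, 5, 5)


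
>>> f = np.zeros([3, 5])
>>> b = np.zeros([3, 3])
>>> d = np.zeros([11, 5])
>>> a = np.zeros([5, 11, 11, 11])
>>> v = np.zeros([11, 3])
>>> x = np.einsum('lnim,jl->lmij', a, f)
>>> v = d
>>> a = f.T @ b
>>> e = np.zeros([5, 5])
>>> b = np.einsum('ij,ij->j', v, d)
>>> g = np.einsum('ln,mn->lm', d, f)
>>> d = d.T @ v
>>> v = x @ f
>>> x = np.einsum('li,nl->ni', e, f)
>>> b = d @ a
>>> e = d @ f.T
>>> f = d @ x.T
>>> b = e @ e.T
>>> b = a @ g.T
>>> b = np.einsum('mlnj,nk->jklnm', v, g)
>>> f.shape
(5, 3)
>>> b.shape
(5, 3, 11, 11, 5)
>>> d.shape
(5, 5)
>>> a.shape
(5, 3)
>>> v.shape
(5, 11, 11, 5)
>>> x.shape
(3, 5)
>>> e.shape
(5, 3)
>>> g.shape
(11, 3)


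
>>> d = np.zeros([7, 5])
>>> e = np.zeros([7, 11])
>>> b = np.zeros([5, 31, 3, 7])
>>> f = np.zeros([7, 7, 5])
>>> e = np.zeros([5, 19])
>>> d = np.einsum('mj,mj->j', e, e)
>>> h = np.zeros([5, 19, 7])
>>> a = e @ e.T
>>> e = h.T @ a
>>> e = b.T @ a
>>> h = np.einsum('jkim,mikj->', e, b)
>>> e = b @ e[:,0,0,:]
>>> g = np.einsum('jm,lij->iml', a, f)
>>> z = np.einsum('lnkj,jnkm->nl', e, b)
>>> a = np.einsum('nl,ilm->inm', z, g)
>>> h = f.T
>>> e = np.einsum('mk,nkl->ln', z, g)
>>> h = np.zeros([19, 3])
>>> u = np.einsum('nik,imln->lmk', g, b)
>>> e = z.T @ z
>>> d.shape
(19,)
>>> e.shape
(5, 5)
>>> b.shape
(5, 31, 3, 7)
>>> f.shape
(7, 7, 5)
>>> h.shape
(19, 3)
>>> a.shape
(7, 31, 7)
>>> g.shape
(7, 5, 7)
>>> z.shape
(31, 5)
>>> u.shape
(3, 31, 7)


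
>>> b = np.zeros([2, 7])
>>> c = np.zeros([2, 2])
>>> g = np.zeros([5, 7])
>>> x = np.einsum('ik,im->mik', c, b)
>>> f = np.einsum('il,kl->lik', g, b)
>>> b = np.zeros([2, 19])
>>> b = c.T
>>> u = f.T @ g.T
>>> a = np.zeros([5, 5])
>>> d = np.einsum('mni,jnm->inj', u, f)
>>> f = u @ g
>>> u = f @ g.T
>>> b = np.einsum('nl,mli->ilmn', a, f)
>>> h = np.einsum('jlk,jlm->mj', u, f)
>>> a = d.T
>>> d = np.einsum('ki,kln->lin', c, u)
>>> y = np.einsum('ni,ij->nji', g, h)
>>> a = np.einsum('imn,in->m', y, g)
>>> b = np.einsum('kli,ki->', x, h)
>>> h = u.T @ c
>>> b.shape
()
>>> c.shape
(2, 2)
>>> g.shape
(5, 7)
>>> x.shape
(7, 2, 2)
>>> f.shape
(2, 5, 7)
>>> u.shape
(2, 5, 5)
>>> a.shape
(2,)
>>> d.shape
(5, 2, 5)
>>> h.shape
(5, 5, 2)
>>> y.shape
(5, 2, 7)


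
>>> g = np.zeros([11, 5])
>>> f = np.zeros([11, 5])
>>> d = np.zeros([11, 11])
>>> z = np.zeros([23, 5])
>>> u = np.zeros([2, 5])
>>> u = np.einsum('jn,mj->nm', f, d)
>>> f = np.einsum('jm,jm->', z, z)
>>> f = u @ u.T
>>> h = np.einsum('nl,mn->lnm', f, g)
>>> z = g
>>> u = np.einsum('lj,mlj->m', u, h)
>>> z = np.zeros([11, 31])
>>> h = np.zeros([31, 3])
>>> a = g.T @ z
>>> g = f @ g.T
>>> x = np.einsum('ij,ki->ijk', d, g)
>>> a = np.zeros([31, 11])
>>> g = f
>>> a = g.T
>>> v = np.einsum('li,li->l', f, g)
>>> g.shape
(5, 5)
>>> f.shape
(5, 5)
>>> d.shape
(11, 11)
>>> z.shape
(11, 31)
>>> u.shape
(5,)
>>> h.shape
(31, 3)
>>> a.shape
(5, 5)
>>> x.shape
(11, 11, 5)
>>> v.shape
(5,)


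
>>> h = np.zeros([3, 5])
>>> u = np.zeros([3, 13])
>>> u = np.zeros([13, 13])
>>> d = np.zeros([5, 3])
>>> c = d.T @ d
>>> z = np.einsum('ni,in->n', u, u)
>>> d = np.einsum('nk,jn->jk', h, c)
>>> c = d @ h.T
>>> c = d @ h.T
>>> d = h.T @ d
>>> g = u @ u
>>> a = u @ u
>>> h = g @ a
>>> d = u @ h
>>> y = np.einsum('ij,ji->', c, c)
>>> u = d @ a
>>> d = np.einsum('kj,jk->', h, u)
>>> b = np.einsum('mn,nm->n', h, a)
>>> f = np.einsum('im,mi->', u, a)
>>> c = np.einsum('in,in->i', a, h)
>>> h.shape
(13, 13)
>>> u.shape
(13, 13)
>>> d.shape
()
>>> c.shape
(13,)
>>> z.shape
(13,)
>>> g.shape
(13, 13)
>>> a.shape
(13, 13)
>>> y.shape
()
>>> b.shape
(13,)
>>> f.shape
()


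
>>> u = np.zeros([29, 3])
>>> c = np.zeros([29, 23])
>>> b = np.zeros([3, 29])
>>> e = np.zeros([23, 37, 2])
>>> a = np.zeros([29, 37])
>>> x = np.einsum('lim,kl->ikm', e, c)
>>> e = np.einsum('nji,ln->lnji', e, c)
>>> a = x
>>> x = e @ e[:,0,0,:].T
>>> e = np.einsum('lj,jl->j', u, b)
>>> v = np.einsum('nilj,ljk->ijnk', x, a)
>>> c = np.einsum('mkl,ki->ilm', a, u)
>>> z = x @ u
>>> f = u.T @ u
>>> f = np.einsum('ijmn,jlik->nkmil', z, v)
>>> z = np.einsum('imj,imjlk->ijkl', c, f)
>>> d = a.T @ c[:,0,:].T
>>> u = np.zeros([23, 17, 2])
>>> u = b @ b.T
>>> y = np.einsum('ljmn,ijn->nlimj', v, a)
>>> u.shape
(3, 3)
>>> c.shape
(3, 2, 37)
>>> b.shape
(3, 29)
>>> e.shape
(3,)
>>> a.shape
(37, 29, 2)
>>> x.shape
(29, 23, 37, 29)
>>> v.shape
(23, 29, 29, 2)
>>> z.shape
(3, 37, 29, 29)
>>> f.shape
(3, 2, 37, 29, 29)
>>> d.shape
(2, 29, 3)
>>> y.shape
(2, 23, 37, 29, 29)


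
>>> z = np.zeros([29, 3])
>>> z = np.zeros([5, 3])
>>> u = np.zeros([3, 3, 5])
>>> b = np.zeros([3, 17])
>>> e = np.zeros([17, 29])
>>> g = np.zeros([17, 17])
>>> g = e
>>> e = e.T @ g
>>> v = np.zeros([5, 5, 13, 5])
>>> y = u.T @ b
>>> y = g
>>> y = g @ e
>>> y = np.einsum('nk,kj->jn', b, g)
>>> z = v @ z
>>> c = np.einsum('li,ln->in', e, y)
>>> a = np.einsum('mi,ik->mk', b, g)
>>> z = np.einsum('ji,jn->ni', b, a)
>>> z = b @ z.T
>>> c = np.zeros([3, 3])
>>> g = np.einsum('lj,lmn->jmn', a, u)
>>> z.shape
(3, 29)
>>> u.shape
(3, 3, 5)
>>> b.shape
(3, 17)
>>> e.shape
(29, 29)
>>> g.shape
(29, 3, 5)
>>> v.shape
(5, 5, 13, 5)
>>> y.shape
(29, 3)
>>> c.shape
(3, 3)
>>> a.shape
(3, 29)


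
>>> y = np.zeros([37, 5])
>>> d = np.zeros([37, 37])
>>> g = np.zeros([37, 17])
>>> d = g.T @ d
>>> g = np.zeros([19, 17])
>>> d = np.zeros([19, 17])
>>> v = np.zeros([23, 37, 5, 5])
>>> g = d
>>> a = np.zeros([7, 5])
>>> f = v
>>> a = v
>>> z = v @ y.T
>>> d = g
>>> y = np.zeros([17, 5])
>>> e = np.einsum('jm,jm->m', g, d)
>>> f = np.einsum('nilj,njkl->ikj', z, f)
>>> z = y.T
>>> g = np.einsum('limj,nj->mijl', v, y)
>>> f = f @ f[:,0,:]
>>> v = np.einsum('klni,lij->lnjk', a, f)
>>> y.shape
(17, 5)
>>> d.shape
(19, 17)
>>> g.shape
(5, 37, 5, 23)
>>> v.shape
(37, 5, 37, 23)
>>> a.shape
(23, 37, 5, 5)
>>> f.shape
(37, 5, 37)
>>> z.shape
(5, 17)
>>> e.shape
(17,)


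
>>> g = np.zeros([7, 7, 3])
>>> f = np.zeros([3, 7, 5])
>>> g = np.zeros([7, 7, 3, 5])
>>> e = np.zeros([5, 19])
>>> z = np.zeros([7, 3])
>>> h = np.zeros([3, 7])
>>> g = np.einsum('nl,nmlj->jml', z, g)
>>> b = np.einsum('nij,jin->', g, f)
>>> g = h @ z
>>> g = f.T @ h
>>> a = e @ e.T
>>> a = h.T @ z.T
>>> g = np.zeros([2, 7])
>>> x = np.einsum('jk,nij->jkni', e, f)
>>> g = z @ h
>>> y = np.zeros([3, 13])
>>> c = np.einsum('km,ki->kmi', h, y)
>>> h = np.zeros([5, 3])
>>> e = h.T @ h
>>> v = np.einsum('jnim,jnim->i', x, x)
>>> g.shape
(7, 7)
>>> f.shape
(3, 7, 5)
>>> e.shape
(3, 3)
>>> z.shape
(7, 3)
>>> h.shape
(5, 3)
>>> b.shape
()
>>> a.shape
(7, 7)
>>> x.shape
(5, 19, 3, 7)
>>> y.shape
(3, 13)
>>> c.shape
(3, 7, 13)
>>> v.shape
(3,)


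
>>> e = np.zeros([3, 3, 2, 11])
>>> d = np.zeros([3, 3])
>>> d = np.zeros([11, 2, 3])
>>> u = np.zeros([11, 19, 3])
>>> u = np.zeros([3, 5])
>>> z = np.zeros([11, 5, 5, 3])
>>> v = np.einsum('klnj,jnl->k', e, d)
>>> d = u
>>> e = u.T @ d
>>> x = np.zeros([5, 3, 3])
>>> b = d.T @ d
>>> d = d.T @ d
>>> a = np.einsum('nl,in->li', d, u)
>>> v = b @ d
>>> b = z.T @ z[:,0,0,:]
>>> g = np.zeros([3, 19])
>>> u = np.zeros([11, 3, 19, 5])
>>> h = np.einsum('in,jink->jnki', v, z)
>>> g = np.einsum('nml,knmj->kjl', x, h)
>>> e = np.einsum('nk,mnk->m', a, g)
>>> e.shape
(11,)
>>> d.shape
(5, 5)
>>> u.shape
(11, 3, 19, 5)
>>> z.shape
(11, 5, 5, 3)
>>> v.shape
(5, 5)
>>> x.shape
(5, 3, 3)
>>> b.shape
(3, 5, 5, 3)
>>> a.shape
(5, 3)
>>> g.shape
(11, 5, 3)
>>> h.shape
(11, 5, 3, 5)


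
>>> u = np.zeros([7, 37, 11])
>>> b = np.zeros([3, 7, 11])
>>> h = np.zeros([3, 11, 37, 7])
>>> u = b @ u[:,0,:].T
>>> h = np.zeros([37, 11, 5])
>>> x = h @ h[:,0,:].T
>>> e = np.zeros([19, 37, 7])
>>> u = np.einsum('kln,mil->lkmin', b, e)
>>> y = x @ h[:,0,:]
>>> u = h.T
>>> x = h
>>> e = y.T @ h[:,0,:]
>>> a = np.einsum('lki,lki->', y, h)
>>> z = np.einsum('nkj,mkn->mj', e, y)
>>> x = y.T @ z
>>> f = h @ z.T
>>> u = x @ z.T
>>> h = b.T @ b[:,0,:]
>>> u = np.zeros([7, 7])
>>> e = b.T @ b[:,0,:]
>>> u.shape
(7, 7)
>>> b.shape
(3, 7, 11)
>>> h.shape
(11, 7, 11)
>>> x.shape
(5, 11, 5)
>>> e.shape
(11, 7, 11)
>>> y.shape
(37, 11, 5)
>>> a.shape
()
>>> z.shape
(37, 5)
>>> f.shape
(37, 11, 37)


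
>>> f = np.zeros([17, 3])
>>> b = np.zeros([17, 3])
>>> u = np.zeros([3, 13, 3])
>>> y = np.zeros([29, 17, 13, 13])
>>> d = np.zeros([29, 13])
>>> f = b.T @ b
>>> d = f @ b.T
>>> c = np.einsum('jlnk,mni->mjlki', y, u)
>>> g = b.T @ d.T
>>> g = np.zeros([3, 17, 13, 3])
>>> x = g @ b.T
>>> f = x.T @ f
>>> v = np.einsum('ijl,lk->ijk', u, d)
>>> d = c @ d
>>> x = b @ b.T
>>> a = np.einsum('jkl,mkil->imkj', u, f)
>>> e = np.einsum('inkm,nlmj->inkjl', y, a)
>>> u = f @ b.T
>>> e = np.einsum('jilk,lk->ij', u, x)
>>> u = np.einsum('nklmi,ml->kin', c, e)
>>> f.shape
(17, 13, 17, 3)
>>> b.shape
(17, 3)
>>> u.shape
(29, 3, 3)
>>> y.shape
(29, 17, 13, 13)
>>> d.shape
(3, 29, 17, 13, 17)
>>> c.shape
(3, 29, 17, 13, 3)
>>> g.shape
(3, 17, 13, 3)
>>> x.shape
(17, 17)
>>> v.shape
(3, 13, 17)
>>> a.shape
(17, 17, 13, 3)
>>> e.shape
(13, 17)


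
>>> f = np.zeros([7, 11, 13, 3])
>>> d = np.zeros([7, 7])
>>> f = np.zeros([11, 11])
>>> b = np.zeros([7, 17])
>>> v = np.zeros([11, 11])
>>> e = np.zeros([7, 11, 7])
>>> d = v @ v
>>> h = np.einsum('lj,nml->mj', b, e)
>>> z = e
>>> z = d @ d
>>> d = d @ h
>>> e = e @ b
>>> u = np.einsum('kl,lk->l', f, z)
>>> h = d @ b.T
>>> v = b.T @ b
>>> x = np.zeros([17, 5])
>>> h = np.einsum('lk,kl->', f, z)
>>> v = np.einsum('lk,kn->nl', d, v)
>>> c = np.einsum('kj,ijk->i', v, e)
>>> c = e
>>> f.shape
(11, 11)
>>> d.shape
(11, 17)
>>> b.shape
(7, 17)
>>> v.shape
(17, 11)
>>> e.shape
(7, 11, 17)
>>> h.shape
()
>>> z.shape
(11, 11)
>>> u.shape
(11,)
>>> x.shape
(17, 5)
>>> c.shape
(7, 11, 17)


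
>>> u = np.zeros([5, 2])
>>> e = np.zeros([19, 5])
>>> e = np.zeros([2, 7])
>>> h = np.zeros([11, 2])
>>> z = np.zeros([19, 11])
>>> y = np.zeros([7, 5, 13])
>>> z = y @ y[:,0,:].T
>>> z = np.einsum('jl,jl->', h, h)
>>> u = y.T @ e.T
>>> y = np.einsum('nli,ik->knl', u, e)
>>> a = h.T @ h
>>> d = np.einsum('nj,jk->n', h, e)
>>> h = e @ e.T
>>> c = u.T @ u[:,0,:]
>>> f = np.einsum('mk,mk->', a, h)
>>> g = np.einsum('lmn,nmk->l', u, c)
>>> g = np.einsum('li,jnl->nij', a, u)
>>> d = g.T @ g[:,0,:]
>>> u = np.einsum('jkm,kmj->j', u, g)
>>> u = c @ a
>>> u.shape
(2, 5, 2)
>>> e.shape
(2, 7)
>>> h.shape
(2, 2)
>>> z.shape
()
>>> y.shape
(7, 13, 5)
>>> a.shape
(2, 2)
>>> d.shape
(13, 2, 13)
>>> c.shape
(2, 5, 2)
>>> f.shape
()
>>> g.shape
(5, 2, 13)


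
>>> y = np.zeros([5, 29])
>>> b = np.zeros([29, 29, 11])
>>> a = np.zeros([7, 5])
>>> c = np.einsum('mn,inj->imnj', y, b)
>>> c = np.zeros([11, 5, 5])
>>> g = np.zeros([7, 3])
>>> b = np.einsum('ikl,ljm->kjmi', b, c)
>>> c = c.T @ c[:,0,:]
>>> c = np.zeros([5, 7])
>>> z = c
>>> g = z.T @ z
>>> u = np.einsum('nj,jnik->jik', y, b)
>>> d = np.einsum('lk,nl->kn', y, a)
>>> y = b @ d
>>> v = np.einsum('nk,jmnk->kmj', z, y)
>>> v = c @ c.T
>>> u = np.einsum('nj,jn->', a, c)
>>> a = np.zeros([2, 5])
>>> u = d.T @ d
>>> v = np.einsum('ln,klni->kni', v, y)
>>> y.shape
(29, 5, 5, 7)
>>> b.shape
(29, 5, 5, 29)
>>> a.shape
(2, 5)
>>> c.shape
(5, 7)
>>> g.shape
(7, 7)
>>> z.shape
(5, 7)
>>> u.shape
(7, 7)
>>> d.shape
(29, 7)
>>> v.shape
(29, 5, 7)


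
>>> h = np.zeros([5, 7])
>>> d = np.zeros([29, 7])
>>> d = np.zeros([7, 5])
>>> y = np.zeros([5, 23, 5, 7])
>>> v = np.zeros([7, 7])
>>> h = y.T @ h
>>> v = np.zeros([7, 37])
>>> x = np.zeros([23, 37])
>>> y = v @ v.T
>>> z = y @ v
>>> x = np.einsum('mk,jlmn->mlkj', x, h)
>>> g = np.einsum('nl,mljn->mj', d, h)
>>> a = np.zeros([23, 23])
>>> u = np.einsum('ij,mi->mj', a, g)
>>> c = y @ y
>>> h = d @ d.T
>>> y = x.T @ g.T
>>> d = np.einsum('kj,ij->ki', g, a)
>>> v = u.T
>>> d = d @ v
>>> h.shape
(7, 7)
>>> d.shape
(7, 7)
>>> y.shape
(7, 37, 5, 7)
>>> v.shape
(23, 7)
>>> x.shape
(23, 5, 37, 7)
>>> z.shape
(7, 37)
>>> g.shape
(7, 23)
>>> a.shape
(23, 23)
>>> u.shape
(7, 23)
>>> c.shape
(7, 7)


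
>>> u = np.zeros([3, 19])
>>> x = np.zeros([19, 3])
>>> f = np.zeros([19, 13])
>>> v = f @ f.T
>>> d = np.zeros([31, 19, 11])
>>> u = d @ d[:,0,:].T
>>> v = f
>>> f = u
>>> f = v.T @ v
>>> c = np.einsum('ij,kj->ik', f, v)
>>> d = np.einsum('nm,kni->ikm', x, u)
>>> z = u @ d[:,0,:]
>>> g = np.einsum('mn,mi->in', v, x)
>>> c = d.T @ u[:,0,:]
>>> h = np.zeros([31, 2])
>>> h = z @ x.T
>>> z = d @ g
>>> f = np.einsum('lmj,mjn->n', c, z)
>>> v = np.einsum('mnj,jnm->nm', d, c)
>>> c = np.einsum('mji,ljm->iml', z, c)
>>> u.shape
(31, 19, 31)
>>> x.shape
(19, 3)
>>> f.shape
(13,)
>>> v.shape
(31, 31)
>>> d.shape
(31, 31, 3)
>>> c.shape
(13, 31, 3)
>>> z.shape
(31, 31, 13)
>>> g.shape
(3, 13)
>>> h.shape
(31, 19, 19)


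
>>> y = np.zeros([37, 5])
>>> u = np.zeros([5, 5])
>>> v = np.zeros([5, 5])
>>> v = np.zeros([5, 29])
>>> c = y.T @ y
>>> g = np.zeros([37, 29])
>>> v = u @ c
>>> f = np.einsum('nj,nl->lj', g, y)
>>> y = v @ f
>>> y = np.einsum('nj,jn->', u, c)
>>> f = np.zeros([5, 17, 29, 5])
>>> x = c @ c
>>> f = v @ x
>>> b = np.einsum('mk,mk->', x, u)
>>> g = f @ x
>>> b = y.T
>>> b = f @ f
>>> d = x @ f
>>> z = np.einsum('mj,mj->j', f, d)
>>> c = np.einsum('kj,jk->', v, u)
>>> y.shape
()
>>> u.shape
(5, 5)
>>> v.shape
(5, 5)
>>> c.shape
()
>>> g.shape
(5, 5)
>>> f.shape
(5, 5)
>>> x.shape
(5, 5)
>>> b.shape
(5, 5)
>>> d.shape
(5, 5)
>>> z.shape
(5,)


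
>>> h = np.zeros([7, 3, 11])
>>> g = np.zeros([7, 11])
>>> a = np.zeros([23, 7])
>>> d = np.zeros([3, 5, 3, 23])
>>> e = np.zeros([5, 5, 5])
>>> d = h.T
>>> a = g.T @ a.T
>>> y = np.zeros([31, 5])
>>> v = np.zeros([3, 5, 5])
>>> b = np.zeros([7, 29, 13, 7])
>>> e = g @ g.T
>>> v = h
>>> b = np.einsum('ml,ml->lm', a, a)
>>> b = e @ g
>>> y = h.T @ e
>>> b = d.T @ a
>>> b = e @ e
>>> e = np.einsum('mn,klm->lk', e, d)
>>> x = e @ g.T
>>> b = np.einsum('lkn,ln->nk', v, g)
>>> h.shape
(7, 3, 11)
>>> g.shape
(7, 11)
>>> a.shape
(11, 23)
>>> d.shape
(11, 3, 7)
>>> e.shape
(3, 11)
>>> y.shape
(11, 3, 7)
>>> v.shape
(7, 3, 11)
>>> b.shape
(11, 3)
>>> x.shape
(3, 7)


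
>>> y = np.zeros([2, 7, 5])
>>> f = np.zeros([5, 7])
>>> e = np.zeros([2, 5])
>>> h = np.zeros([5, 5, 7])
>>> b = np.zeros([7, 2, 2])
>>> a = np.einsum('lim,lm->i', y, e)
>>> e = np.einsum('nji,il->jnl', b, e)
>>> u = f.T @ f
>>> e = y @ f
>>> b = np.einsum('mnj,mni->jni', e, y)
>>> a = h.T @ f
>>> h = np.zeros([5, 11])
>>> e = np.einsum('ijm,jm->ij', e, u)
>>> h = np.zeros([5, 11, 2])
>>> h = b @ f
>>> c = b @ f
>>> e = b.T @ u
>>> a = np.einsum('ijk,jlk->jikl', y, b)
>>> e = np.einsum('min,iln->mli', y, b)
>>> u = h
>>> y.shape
(2, 7, 5)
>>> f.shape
(5, 7)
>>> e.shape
(2, 7, 7)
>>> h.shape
(7, 7, 7)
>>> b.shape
(7, 7, 5)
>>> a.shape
(7, 2, 5, 7)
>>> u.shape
(7, 7, 7)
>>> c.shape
(7, 7, 7)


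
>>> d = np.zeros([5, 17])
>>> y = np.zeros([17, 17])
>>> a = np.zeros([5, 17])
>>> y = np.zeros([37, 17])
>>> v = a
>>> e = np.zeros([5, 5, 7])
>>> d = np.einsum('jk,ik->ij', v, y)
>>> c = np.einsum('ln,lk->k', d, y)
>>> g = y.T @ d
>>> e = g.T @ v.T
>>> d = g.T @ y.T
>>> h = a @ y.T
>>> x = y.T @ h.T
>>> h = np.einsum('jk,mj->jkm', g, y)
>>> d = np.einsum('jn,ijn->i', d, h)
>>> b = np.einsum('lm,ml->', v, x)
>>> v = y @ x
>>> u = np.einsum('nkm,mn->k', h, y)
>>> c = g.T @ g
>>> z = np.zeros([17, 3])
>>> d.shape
(17,)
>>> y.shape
(37, 17)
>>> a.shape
(5, 17)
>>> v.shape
(37, 5)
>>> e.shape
(5, 5)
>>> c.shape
(5, 5)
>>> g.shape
(17, 5)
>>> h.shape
(17, 5, 37)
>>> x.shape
(17, 5)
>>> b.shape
()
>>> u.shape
(5,)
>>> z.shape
(17, 3)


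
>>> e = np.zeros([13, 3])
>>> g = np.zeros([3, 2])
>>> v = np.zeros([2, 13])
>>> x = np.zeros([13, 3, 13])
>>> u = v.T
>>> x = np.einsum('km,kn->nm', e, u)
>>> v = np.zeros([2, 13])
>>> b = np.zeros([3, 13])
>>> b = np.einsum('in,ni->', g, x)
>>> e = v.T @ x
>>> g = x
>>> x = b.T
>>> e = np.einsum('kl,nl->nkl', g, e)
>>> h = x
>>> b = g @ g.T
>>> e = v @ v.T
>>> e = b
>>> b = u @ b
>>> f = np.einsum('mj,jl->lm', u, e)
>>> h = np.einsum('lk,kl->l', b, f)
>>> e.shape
(2, 2)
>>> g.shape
(2, 3)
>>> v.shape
(2, 13)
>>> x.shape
()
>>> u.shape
(13, 2)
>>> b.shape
(13, 2)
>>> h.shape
(13,)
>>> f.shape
(2, 13)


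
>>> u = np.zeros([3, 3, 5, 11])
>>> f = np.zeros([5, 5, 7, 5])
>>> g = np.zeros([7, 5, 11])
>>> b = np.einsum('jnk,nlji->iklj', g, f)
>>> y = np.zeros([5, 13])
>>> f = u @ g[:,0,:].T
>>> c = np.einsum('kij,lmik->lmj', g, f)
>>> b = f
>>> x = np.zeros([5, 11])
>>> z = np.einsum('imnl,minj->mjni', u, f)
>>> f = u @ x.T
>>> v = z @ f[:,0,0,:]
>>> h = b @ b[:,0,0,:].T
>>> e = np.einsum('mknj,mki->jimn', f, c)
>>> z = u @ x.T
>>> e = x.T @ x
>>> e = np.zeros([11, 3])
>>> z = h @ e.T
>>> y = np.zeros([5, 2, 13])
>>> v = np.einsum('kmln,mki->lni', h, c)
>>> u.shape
(3, 3, 5, 11)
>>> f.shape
(3, 3, 5, 5)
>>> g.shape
(7, 5, 11)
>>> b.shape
(3, 3, 5, 7)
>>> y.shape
(5, 2, 13)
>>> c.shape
(3, 3, 11)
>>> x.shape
(5, 11)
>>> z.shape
(3, 3, 5, 11)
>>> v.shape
(5, 3, 11)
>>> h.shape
(3, 3, 5, 3)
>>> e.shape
(11, 3)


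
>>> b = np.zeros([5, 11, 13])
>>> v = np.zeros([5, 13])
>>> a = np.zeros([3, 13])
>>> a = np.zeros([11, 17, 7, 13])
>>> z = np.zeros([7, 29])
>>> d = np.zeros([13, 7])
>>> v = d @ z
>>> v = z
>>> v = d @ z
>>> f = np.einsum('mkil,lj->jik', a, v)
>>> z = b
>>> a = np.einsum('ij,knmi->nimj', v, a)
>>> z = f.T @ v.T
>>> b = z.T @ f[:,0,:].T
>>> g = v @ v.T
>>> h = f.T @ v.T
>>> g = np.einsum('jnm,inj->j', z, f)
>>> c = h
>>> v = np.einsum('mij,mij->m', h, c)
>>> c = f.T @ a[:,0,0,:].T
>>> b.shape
(13, 7, 29)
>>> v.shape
(17,)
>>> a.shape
(17, 13, 7, 29)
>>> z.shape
(17, 7, 13)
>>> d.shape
(13, 7)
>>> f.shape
(29, 7, 17)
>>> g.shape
(17,)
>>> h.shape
(17, 7, 13)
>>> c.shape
(17, 7, 17)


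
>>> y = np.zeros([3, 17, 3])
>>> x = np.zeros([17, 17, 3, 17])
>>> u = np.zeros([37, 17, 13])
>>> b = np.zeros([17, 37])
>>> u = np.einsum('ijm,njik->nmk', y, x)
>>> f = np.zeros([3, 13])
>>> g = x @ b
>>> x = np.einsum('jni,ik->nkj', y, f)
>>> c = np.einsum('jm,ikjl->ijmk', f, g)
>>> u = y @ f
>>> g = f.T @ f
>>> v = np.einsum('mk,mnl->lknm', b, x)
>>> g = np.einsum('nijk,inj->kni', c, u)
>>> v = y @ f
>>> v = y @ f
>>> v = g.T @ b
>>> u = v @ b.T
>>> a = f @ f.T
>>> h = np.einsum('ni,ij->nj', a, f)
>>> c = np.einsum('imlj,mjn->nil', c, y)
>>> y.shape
(3, 17, 3)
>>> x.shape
(17, 13, 3)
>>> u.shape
(3, 17, 17)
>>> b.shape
(17, 37)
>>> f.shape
(3, 13)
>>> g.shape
(17, 17, 3)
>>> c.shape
(3, 17, 13)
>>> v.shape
(3, 17, 37)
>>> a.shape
(3, 3)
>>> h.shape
(3, 13)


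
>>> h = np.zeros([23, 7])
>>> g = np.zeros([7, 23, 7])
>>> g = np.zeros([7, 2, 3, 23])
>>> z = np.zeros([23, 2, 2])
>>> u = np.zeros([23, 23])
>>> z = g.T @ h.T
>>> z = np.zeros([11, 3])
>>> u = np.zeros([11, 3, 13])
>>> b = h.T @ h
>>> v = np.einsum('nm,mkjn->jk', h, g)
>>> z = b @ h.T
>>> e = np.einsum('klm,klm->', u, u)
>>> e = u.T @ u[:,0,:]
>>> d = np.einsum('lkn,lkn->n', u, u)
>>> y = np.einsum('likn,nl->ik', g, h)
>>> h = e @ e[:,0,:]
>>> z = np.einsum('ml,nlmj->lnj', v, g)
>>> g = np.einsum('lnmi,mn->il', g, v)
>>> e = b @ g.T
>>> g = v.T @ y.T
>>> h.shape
(13, 3, 13)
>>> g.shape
(2, 2)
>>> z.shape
(2, 7, 23)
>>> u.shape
(11, 3, 13)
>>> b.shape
(7, 7)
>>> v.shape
(3, 2)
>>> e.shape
(7, 23)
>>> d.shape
(13,)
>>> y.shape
(2, 3)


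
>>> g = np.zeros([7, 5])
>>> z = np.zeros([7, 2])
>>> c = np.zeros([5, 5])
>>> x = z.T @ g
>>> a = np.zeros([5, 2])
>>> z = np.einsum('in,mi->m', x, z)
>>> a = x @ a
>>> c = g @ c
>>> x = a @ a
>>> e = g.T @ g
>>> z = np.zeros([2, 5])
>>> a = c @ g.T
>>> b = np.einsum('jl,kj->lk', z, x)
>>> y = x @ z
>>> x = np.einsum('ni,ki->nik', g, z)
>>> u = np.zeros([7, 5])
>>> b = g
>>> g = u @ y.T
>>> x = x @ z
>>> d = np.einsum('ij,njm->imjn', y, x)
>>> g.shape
(7, 2)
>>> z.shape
(2, 5)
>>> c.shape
(7, 5)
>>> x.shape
(7, 5, 5)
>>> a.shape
(7, 7)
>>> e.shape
(5, 5)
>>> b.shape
(7, 5)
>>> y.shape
(2, 5)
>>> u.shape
(7, 5)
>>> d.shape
(2, 5, 5, 7)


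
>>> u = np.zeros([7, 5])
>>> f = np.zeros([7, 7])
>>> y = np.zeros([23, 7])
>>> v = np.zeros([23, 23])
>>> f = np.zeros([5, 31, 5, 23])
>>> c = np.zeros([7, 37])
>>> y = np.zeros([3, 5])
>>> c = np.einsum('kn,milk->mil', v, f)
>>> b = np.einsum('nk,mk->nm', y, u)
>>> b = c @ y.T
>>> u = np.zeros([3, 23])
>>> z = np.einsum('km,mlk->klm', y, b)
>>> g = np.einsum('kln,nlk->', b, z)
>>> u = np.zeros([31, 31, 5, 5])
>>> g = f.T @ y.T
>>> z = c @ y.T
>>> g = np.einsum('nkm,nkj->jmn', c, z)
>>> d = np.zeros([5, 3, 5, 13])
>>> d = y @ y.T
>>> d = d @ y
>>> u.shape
(31, 31, 5, 5)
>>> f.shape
(5, 31, 5, 23)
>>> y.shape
(3, 5)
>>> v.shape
(23, 23)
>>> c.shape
(5, 31, 5)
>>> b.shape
(5, 31, 3)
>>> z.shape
(5, 31, 3)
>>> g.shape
(3, 5, 5)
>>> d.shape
(3, 5)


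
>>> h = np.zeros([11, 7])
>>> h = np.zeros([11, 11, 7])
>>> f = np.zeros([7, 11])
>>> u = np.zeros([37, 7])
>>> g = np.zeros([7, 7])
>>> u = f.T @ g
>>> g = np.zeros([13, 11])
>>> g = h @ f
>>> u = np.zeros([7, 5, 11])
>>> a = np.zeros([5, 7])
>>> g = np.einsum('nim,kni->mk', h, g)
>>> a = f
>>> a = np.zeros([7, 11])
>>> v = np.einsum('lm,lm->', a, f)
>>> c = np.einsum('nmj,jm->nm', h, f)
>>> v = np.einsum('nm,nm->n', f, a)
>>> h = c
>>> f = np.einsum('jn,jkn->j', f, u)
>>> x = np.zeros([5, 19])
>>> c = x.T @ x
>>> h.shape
(11, 11)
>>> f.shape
(7,)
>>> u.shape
(7, 5, 11)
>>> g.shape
(7, 11)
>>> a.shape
(7, 11)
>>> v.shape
(7,)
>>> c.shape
(19, 19)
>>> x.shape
(5, 19)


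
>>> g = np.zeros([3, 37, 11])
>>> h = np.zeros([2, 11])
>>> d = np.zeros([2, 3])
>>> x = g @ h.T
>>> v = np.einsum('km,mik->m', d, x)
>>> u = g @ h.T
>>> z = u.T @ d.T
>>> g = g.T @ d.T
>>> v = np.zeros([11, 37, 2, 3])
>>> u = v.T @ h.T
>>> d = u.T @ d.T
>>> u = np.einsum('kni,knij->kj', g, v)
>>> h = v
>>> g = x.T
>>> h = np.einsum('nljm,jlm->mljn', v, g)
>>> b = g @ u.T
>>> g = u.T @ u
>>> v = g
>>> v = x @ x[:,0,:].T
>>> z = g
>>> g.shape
(3, 3)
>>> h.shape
(3, 37, 2, 11)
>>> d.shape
(2, 37, 2, 2)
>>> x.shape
(3, 37, 2)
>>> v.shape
(3, 37, 3)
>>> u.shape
(11, 3)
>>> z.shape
(3, 3)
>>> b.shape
(2, 37, 11)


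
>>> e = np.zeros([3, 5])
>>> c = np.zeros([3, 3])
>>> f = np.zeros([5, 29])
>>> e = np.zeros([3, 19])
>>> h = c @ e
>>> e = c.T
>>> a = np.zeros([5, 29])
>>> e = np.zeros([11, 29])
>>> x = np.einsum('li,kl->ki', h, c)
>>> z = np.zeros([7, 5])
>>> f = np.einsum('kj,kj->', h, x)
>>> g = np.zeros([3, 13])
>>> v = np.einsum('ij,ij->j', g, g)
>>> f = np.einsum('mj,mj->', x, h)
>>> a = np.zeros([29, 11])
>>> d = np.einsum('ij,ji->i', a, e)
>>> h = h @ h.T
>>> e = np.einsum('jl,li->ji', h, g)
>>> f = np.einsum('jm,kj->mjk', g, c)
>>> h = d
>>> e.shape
(3, 13)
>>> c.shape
(3, 3)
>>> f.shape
(13, 3, 3)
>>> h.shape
(29,)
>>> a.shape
(29, 11)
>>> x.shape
(3, 19)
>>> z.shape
(7, 5)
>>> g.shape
(3, 13)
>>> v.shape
(13,)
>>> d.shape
(29,)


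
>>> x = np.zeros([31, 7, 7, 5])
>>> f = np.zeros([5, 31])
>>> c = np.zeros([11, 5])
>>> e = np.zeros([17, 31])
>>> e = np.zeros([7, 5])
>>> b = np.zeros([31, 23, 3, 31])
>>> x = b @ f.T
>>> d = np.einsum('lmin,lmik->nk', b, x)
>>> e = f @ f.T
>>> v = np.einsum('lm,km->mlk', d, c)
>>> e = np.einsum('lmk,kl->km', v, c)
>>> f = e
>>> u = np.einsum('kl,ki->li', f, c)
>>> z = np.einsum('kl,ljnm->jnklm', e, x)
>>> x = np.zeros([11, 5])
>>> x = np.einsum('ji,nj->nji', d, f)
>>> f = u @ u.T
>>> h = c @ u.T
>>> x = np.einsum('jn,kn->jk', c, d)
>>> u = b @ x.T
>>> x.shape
(11, 31)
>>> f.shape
(31, 31)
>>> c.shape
(11, 5)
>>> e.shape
(11, 31)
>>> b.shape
(31, 23, 3, 31)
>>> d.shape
(31, 5)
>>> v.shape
(5, 31, 11)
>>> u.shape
(31, 23, 3, 11)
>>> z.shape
(23, 3, 11, 31, 5)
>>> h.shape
(11, 31)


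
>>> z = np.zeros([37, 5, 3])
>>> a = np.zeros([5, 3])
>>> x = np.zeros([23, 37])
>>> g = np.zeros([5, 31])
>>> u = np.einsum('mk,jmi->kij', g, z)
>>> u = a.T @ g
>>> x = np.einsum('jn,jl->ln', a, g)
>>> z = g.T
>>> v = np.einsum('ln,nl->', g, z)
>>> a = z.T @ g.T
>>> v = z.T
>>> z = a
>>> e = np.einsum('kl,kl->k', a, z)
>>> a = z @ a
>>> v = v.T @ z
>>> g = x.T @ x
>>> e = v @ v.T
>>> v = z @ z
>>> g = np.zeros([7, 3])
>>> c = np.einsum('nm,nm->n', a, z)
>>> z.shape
(5, 5)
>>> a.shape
(5, 5)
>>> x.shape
(31, 3)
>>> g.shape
(7, 3)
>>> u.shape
(3, 31)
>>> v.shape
(5, 5)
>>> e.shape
(31, 31)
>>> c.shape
(5,)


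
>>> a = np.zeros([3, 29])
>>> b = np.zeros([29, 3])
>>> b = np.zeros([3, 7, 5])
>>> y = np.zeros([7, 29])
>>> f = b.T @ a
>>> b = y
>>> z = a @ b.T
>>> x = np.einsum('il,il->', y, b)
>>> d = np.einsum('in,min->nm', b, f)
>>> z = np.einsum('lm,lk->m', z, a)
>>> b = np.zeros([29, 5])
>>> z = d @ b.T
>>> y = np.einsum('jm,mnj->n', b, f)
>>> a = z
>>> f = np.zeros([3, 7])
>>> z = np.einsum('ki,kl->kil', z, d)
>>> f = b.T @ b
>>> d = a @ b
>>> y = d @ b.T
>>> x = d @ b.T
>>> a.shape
(29, 29)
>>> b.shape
(29, 5)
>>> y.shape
(29, 29)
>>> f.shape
(5, 5)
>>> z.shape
(29, 29, 5)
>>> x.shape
(29, 29)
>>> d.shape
(29, 5)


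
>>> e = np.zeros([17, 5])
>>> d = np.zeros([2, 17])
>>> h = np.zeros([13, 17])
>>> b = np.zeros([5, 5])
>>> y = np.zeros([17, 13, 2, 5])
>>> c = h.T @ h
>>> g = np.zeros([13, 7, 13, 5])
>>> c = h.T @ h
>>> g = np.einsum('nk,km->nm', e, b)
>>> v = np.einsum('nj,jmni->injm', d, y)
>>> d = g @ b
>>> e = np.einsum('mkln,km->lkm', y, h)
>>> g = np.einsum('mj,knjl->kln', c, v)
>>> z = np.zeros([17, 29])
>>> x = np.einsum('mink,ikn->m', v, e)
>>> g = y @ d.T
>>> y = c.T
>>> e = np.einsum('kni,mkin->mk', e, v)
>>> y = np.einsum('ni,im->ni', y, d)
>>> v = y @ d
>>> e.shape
(5, 2)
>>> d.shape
(17, 5)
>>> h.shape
(13, 17)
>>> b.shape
(5, 5)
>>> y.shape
(17, 17)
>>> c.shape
(17, 17)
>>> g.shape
(17, 13, 2, 17)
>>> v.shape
(17, 5)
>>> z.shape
(17, 29)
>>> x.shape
(5,)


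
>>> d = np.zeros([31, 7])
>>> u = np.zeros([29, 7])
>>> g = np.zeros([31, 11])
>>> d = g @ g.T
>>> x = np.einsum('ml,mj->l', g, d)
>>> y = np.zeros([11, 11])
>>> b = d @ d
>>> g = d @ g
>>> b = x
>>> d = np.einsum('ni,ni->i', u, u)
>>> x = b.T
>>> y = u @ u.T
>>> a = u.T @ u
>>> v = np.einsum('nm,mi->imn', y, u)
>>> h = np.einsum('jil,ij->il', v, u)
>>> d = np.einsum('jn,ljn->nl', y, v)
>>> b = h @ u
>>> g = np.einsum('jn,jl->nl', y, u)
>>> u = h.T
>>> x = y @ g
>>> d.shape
(29, 7)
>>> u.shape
(29, 29)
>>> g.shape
(29, 7)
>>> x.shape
(29, 7)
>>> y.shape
(29, 29)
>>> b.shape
(29, 7)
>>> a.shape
(7, 7)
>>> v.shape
(7, 29, 29)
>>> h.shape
(29, 29)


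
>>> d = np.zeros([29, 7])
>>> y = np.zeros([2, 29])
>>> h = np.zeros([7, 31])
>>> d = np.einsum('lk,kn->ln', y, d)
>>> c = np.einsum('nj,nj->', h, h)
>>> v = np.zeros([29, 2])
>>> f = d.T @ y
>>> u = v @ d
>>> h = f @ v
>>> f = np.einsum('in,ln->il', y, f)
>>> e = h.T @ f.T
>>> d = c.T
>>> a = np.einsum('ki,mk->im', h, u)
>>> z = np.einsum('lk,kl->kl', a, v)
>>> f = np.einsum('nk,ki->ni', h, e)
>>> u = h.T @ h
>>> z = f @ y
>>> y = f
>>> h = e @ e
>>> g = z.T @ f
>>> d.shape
()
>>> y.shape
(7, 2)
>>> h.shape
(2, 2)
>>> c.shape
()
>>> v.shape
(29, 2)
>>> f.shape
(7, 2)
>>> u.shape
(2, 2)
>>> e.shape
(2, 2)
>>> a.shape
(2, 29)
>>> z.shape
(7, 29)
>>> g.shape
(29, 2)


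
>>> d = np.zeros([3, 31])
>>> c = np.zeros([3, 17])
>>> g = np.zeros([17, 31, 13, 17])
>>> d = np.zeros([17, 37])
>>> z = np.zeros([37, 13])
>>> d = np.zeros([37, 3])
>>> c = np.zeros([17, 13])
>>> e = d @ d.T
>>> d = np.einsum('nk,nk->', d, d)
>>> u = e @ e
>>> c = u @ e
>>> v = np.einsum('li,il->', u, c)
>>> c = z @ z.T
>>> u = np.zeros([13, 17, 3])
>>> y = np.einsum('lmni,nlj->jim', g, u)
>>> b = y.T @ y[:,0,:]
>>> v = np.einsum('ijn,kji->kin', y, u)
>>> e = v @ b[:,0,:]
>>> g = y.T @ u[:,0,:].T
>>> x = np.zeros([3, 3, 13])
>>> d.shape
()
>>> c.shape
(37, 37)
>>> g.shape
(31, 17, 13)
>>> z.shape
(37, 13)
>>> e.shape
(13, 3, 31)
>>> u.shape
(13, 17, 3)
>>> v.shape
(13, 3, 31)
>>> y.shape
(3, 17, 31)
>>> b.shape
(31, 17, 31)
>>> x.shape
(3, 3, 13)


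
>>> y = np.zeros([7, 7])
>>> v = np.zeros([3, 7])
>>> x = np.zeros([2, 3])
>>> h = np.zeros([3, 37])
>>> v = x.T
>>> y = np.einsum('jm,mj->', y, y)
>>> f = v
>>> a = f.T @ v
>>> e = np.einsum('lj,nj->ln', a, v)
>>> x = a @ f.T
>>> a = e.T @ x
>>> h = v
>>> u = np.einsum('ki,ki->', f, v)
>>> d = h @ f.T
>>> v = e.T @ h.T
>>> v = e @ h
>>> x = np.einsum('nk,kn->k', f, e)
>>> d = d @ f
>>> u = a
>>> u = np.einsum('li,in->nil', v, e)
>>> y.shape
()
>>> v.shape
(2, 2)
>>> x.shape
(2,)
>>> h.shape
(3, 2)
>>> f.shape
(3, 2)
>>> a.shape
(3, 3)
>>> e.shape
(2, 3)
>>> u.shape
(3, 2, 2)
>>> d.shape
(3, 2)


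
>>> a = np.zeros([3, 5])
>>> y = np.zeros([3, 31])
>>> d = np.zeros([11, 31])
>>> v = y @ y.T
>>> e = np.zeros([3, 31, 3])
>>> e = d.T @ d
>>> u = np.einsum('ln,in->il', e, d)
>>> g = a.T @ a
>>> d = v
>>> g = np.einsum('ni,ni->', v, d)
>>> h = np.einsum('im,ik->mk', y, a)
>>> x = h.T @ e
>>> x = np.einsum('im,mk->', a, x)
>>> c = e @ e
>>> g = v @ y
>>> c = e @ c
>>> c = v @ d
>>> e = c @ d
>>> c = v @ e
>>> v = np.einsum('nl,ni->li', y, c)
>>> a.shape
(3, 5)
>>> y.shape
(3, 31)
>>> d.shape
(3, 3)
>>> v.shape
(31, 3)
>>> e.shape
(3, 3)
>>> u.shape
(11, 31)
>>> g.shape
(3, 31)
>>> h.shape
(31, 5)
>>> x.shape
()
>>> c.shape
(3, 3)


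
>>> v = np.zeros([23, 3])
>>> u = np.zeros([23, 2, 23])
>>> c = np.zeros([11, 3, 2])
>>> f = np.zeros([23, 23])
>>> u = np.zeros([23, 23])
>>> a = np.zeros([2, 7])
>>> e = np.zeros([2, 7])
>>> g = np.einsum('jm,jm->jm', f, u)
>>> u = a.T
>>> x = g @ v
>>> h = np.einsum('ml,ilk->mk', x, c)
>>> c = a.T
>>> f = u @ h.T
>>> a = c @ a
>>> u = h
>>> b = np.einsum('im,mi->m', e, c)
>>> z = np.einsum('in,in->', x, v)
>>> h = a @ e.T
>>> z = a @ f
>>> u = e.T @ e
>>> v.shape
(23, 3)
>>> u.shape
(7, 7)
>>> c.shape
(7, 2)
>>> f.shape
(7, 23)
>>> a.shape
(7, 7)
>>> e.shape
(2, 7)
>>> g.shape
(23, 23)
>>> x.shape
(23, 3)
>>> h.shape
(7, 2)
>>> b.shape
(7,)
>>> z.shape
(7, 23)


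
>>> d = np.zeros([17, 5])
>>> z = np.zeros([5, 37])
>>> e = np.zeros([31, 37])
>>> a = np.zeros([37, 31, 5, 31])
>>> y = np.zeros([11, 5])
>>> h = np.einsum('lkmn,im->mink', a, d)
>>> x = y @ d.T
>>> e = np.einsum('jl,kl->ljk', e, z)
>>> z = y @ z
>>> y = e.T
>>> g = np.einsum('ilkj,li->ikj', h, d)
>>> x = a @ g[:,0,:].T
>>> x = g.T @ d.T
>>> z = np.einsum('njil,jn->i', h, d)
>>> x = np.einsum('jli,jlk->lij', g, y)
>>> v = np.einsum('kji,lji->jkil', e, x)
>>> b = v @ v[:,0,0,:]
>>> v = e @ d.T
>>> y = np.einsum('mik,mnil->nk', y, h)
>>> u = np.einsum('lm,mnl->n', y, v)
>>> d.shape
(17, 5)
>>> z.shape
(31,)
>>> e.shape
(37, 31, 5)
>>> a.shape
(37, 31, 5, 31)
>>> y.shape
(17, 37)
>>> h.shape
(5, 17, 31, 31)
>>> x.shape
(31, 31, 5)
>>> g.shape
(5, 31, 31)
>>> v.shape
(37, 31, 17)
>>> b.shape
(31, 37, 5, 31)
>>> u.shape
(31,)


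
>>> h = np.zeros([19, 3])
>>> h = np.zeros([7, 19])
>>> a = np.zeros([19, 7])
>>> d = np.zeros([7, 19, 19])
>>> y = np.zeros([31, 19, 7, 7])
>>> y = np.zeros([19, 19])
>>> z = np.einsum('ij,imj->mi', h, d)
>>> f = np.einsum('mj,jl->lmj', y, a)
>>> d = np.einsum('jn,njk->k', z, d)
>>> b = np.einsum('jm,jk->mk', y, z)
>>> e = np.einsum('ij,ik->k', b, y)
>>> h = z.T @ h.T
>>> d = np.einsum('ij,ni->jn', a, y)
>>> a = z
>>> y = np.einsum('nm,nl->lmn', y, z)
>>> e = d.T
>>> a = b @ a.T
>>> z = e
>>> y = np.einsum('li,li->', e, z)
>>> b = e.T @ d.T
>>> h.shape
(7, 7)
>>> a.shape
(19, 19)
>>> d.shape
(7, 19)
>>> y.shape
()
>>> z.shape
(19, 7)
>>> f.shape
(7, 19, 19)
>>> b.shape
(7, 7)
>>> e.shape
(19, 7)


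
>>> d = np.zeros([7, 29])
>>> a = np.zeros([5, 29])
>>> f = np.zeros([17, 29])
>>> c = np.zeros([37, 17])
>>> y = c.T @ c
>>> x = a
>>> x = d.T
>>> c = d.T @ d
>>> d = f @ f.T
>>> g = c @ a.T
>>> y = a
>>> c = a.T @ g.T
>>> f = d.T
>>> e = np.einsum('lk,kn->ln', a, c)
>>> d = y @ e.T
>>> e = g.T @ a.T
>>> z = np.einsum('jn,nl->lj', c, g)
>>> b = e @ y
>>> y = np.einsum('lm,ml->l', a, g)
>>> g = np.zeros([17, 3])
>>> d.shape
(5, 5)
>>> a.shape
(5, 29)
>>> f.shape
(17, 17)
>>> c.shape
(29, 29)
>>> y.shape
(5,)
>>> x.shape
(29, 7)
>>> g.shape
(17, 3)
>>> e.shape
(5, 5)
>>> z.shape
(5, 29)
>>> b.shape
(5, 29)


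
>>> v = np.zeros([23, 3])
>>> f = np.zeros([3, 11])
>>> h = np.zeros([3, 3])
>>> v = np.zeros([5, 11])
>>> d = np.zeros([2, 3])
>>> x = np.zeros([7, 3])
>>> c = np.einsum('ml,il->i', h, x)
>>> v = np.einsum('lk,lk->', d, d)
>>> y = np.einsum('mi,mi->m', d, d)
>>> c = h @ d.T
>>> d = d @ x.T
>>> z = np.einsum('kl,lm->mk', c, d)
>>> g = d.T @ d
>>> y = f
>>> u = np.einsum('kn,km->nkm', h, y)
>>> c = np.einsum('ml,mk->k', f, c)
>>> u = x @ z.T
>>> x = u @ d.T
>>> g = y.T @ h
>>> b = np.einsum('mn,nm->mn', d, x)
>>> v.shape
()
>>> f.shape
(3, 11)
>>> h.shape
(3, 3)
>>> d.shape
(2, 7)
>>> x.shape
(7, 2)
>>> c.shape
(2,)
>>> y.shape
(3, 11)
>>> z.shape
(7, 3)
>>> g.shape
(11, 3)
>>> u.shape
(7, 7)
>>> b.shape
(2, 7)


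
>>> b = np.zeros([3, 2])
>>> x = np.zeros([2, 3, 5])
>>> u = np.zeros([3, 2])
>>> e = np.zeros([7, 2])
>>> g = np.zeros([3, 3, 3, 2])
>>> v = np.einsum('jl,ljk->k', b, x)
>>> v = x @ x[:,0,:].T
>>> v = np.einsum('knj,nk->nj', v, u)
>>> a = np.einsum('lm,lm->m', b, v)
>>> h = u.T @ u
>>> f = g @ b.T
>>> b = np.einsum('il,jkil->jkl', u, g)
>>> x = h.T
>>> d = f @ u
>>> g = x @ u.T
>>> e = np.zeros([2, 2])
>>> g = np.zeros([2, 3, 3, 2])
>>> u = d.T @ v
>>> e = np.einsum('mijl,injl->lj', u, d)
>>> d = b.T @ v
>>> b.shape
(3, 3, 2)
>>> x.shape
(2, 2)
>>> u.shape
(2, 3, 3, 2)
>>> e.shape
(2, 3)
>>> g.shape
(2, 3, 3, 2)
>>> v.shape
(3, 2)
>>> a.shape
(2,)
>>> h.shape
(2, 2)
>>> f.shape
(3, 3, 3, 3)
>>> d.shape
(2, 3, 2)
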